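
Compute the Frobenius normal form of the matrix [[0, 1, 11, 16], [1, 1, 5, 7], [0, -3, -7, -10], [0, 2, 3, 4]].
The invariant factors of A (the non-unit diagonal entries of the Smith normal form of xI - A over ℚ[x]) are (x + 2)(x^3 - x + 3), each dividing the next. The characteristic polynomial is their product, (x + 2)(x^3 - x + 3).

The rational canonical form is the block-diagonal matrix of companion matrices C(f_i):
R = [[0, 0, 0, -6], [1, 0, 0, -1], [0, 1, 0, 1], [0, 0, 1, -2]].

Note the characteristic polynomial does not split into linear factors over ℚ, so A has no Jordan form over ℚ; the rational canonical form exists over any field.

R = [[0, 0, 0, -6], [1, 0, 0, -1], [0, 1, 0, 1], [0, 0, 1, -2]]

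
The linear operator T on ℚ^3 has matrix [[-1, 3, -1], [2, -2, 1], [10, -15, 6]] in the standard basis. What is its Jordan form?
J = [[1, 1, 0], [0, 1, 0], [0, 0, 1]]

The characteristic polynomial is det(xI - A) = (x - 1)^3, so the eigenvalues are 1 (algebraic multiplicity 3).

For λ = 1: rank(A - I) = 1, rank((A - I)^2) = 0. The eigenspace has dimension 3 - 1 = 2, so there are 2 Jordan blocks; the rank sequence gives block sizes [2, 1].

Assembling the blocks gives the Jordan form J above.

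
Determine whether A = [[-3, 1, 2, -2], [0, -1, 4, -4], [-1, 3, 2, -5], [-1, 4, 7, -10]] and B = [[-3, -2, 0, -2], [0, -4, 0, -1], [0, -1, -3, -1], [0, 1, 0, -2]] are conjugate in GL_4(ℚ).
No.

Both have characteristic polynomial (x + 3)^4 and minimal polynomial (x + 3)^2. But rank(A + 3I) = 2 for A while rank(B + 3I) = 1 for B, so the number of Jordan blocks at λ = -3 differs. A and B are not similar.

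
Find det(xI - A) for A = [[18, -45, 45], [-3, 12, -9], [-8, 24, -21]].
xI - A = [[x - 18, 45, -45], [3, x - 12, 9], [8, -24, x + 21]].

Expanding det(xI - A) along the first row:
det(xI - A) = + (x - 18)·det([[x - 12, 9], [-24, x + 21]]) - (45)·det([[3, 9], [8, x + 21]]) + (-45)·det([[3, x - 12], [8, -24]]).

Evaluating gives χ_A(x) = x^3 - 9x^2 + 27x - 27 = (x - 3)^3.

χ_A(x) = (x - 3)^3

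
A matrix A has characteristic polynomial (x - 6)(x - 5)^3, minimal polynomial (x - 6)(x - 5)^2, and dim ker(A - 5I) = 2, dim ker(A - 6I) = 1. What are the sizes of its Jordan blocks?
Jordan blocks: (5, 2), (5, 1), (6, 1)

λ = 5: algebraic multiplicity 3 (exponent in χ_A), largest block size 2 (exponent in m_A), 2 blocks (geometric multiplicity). These force block sizes [2, 1].
λ = 6: algebraic multiplicity 1 (exponent in χ_A), largest block size 1 (exponent in m_A), 1 block (geometric multiplicity). This forces block sizes [1].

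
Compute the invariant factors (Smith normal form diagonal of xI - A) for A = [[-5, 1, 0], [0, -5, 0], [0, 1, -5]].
The Jordan structure of A has elementary divisors (x + 5)^2, (x + 5). Arranging the block sizes at each eigenvalue in decreasing order and taking row products gives the invariant factors.

Invariant factors (smallest first, each dividing the next): x + 5, (x + 5)^2.

Check: the last factor (x + 5)^2 is the minimal polynomial, and the product (x + 5)^3 is the characteristic polynomial.

x + 5, (x + 5)^2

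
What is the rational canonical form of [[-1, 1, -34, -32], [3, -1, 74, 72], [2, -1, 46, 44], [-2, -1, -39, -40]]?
R = [[0, 0, 0, -16], [1, 0, 0, 16], [0, 1, 0, -12], [0, 0, 1, 4]]

The invariant factors of A (the non-unit diagonal entries of the Smith normal form of xI - A over ℚ[x]) are (x^2 - 2x + 4)^2, each dividing the next. The characteristic polynomial is their product, (x^2 - 2x + 4)^2.

The rational canonical form is the block-diagonal matrix of companion matrices C(f_i):
R = [[0, 0, 0, -16], [1, 0, 0, 16], [0, 1, 0, -12], [0, 0, 1, 4]].

Note the characteristic polynomial does not split into linear factors over ℚ, so A has no Jordan form over ℚ; the rational canonical form exists over any field.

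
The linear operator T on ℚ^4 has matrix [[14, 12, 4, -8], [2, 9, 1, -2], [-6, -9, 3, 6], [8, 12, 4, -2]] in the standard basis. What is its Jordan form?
The characteristic polynomial is det(xI - A) = (x - 6)^4, so the eigenvalues are 6 (algebraic multiplicity 4).

For λ = 6: rank(A - 6I) = 1, rank((A - 6I)^2) = 0. The eigenspace has dimension 4 - 1 = 3, so there are 3 Jordan blocks; the rank sequence gives block sizes [2, 1, 1].

Assembling the blocks gives the Jordan form J above.

J = [[6, 1, 0, 0], [0, 6, 0, 0], [0, 0, 6, 0], [0, 0, 0, 6]]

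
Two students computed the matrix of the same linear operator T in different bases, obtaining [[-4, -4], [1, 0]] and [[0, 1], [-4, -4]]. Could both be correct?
Two matrices over a field are similar if and only if they have the same invariant factors.

Both A and B have characteristic polynomial (x + 2)^2 and minimal polynomial (x + 2)^2. Computing further, both have invariant factors (x + 2)^2. Hence A and B are similar.

Yes.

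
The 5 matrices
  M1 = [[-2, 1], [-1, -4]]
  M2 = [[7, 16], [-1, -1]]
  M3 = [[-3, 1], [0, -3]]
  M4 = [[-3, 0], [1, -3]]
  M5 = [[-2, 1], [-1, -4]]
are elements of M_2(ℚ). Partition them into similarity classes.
2 classes: {M1, M3, M4, M5}, {M2}

Characteristic polynomials: χ_{M1} = (x + 3)^2, χ_{M2} = (x - 3)^2, χ_{M3} = (x + 3)^2, χ_{M4} = (x + 3)^2, χ_{M5} = (x + 3)^2.

{M1, M3, M4, M5}: invariant factors (x + 3)^2.

{M2}: invariant factors (x - 3)^2.

Matrices are similar if and only if their invariant-factor lists agree; the partition into similarity classes is {M1, M3, M4, M5}, {M2}.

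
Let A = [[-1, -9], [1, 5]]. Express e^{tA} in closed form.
e^{tA} = [[(1 - 3*t)*e^{2*t}, -9*t*e^{2*t}], [t*e^{2*t}, (3*t + 1)*e^{2*t}]]

A has Jordan form J = [[2, 1], [0, 2]] with A = PJP^{-1}, so e^{tA} = P e^{tJ} P^{-1}.

For a Jordan block J_k(λ), e^{tJ_k(λ)} = e^{λt} · (I + tN + t^2 N^2/2! + ... + t^{k-1} N^{k-1}/(k-1)!) where N is the nilpotent superdiagonal part.

Assembling the blocks and conjugating back gives the entries of e^{tA} as shown above.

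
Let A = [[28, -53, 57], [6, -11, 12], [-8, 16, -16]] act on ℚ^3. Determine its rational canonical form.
R = [[0, 0, 8], [1, 0, -2], [0, 1, 1]]

The invariant factors of A (the non-unit diagonal entries of the Smith normal form of xI - A over ℚ[x]) are (x - 2)(x^2 + x + 4), each dividing the next. The characteristic polynomial is their product, (x - 2)(x^2 + x + 4).

The rational canonical form is the block-diagonal matrix of companion matrices C(f_i):
R = [[0, 0, 8], [1, 0, -2], [0, 1, 1]].

Note the characteristic polynomial does not split into linear factors over ℚ, so A has no Jordan form over ℚ; the rational canonical form exists over any field.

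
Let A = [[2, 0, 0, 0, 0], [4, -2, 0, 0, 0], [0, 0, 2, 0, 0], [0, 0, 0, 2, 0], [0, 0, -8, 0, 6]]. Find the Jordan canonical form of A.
J = [[-2, 0, 0, 0, 0], [0, 2, 0, 0, 0], [0, 0, 2, 0, 0], [0, 0, 0, 2, 0], [0, 0, 0, 0, 6]]

The characteristic polynomial is det(xI - A) = (x - 6)(x - 2)^3(x + 2), so the eigenvalues are -2 (algebraic multiplicity 1), 2 (algebraic multiplicity 3), 6 (algebraic multiplicity 1).

For λ = -2: algebraic multiplicity 1 gives one 1×1 block.

For λ = 2: rank(A - 2I) = 2. The eigenspace has dimension 5 - 2 = 3, so there are 3 Jordan blocks; the rank sequence gives block sizes [1, 1, 1].

For λ = 6: algebraic multiplicity 1 gives one 1×1 block.

Assembling the blocks gives the Jordan form J above.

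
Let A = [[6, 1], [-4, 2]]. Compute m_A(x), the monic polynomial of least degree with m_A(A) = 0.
The characteristic polynomial factors as (x - 4)^2. The minimal polynomial is ∏(x - λ)^{k_λ} where k_λ is the size of the largest Jordan block at λ.

For λ = 4: rank(A - 4I) = 1, and the largest Jordan block has size 2 (the smallest k with rank((A - 4I)^k) = rank((A - 4I)^(k+1))).

So m_A(x) = (x - 4)^2.

m_A(x) = (x - 4)^2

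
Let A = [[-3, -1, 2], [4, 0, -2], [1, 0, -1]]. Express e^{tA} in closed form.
e^{tA} = [[(2 - e^{t})*e^{-2*t}, (1 - e^{t})*e^{-2*t}, (2*e^{t} - 2)*e^{-2*t}], [2*((3 - t)*e^{t} - 3)*e^{-2*t}, (2*(2 - t)*e^{t} - 3)*e^{-2*t}, 2*((2*t - 3)*e^{t} + 3)*e^{-2*t}], [((2 - t)*e^{t} - 2)*e^{-2*t}, ((1 - t)*e^{t} - 1)*e^{-2*t}, ((2*t - 1)*e^{t} + 2)*e^{-2*t}]]

A has Jordan form J = [[-2, 0, 0], [0, -1, 1], [0, 0, -1]] with A = PJP^{-1}, so e^{tA} = P e^{tJ} P^{-1}.

For a Jordan block J_k(λ), e^{tJ_k(λ)} = e^{λt} · (I + tN + t^2 N^2/2! + ... + t^{k-1} N^{k-1}/(k-1)!) where N is the nilpotent superdiagonal part.

Assembling the blocks and conjugating back gives the entries of e^{tA} as shown above.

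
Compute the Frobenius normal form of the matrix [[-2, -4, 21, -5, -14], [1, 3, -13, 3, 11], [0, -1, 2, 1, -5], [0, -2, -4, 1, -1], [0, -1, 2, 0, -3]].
R = [[0, 0, 0, 0, -25], [1, 0, 0, 0, -15], [0, 1, 0, 0, -1], [0, 0, 1, 0, -9], [0, 0, 0, 1, 1]]

The invariant factors of A (the non-unit diagonal entries of the Smith normal form of xI - A over ℚ[x]) are (x + 1)(x^2 - x + 5)^2, each dividing the next. The characteristic polynomial is their product, (x + 1)(x^2 - x + 5)^2.

The rational canonical form is the block-diagonal matrix of companion matrices C(f_i):
R = [[0, 0, 0, 0, -25], [1, 0, 0, 0, -15], [0, 1, 0, 0, -1], [0, 0, 1, 0, -9], [0, 0, 0, 1, 1]].

Note the characteristic polynomial does not split into linear factors over ℚ, so A has no Jordan form over ℚ; the rational canonical form exists over any field.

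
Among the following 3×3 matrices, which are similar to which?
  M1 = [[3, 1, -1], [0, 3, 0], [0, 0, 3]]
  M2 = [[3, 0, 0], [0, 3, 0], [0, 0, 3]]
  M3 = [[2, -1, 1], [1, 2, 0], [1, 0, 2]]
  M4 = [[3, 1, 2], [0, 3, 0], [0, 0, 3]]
3 classes: {M1, M4}, {M2}, {M3}

Characteristic polynomials: χ_{M1} = (x - 3)^3, χ_{M2} = (x - 3)^3, χ_{M3} = (x - 2)^3, χ_{M4} = (x - 3)^3.

{M1, M4}: invariant factors x - 3, (x - 3)^2.

{M2}: invariant factors x - 3, x - 3, x - 3.

{M3}: invariant factors (x - 2)^3.

Matrices are similar if and only if their invariant-factor lists agree; the partition into similarity classes is {M1, M4}, {M2}, {M3}.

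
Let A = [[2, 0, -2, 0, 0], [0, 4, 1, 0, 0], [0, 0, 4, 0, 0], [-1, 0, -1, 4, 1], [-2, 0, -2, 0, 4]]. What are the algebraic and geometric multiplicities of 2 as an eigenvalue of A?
The characteristic polynomial is (x - 4)^4(x - 2), so the factor x - 2 appears with exponent 1: the algebraic multiplicity is 1.

rank(A - 2I) = 4, so the eigenspace has dimension 5 - 4 = 1: the geometric multiplicity is 1.

algebraic multiplicity 1, geometric multiplicity 1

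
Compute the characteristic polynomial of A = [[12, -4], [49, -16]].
χ_A(x) = (x + 2)^2

xI - A = [[x - 12, 4], [-49, x + 16]].

Expanding det(xI - A) along the first row:
det(xI - A) = + (x - 12)·det([[x + 16]]) - (4)·det([[-49]]).

Evaluating gives χ_A(x) = x^2 + 4x + 4 = (x + 2)^2.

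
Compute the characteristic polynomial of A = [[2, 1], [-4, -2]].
xI - A = [[x - 2, -1], [4, x + 2]].

Expanding det(xI - A) along the first row:
det(xI - A) = + (x - 2)·det([[x + 2]]) - (-1)·det([[4]]).

Evaluating gives χ_A(x) = x^2.

χ_A(x) = x^2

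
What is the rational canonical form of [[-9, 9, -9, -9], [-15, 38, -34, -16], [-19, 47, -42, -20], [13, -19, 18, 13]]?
R = [[0, 0, 0, -9], [1, 0, 0, 0], [0, 1, 0, -6], [0, 0, 1, 0]]

The invariant factors of A (the non-unit diagonal entries of the Smith normal form of xI - A over ℚ[x]) are (x^2 + 3)^2, each dividing the next. The characteristic polynomial is their product, (x^2 + 3)^2.

The rational canonical form is the block-diagonal matrix of companion matrices C(f_i):
R = [[0, 0, 0, -9], [1, 0, 0, 0], [0, 1, 0, -6], [0, 0, 1, 0]].

Note the characteristic polynomial does not split into linear factors over ℚ, so A has no Jordan form over ℚ; the rational canonical form exists over any field.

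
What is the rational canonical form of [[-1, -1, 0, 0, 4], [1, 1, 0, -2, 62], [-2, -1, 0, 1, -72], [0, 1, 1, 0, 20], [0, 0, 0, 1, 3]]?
R = [[0, 0, 0, 0, 72], [1, 0, 0, 0, -6], [0, 1, 0, 0, -7], [0, 0, 1, 0, 19], [0, 0, 0, 1, 3]]

The invariant factors of A (the non-unit diagonal entries of the Smith normal form of xI - A over ℚ[x]) are (x - 6)(x + 3)(x^3 - x + 4), each dividing the next. The characteristic polynomial is their product, (x - 6)(x + 3)(x^3 - x + 4).

The rational canonical form is the block-diagonal matrix of companion matrices C(f_i):
R = [[0, 0, 0, 0, 72], [1, 0, 0, 0, -6], [0, 1, 0, 0, -7], [0, 0, 1, 0, 19], [0, 0, 0, 1, 3]].

Note the characteristic polynomial does not split into linear factors over ℚ, so A has no Jordan form over ℚ; the rational canonical form exists over any field.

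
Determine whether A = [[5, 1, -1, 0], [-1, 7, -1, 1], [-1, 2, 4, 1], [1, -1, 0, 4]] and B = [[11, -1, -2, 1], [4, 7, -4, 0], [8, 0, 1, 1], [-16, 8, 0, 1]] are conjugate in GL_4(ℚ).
Yes.

Two matrices over a field are similar if and only if they have the same invariant factors.

Both A and B have characteristic polynomial (x - 5)^4 and minimal polynomial (x - 5)^2. Computing further, both have invariant factors (x - 5)^2, (x - 5)^2. Hence A and B are similar.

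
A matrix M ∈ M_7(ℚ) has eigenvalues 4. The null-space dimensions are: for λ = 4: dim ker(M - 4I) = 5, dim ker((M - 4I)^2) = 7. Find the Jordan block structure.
λ = 4: successive nullity increments [5, 2] count blocks of size ≥ k; block sizes are [2, 2, 1, 1, 1].

Jordan blocks: (4, 2), (4, 2), (4, 1), (4, 1), (4, 1)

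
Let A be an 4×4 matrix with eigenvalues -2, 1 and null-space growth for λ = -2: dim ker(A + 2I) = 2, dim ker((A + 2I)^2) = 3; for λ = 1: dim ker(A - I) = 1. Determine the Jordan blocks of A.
λ = -2: successive nullity increments [2, 1] count blocks of size ≥ k; block sizes are [2, 1].
λ = 1: successive nullity increments [1] count blocks of size ≥ k; block sizes are [1].

Jordan blocks: (-2, 2), (-2, 1), (1, 1)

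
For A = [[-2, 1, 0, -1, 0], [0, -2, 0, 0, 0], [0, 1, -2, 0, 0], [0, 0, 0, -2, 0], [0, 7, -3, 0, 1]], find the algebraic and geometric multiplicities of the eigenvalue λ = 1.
The characteristic polynomial is (x - 1)(x + 2)^4, so the factor x - 1 appears with exponent 1: the algebraic multiplicity is 1.

rank(A - I) = 4, so the eigenspace has dimension 5 - 4 = 1: the geometric multiplicity is 1.

algebraic multiplicity 1, geometric multiplicity 1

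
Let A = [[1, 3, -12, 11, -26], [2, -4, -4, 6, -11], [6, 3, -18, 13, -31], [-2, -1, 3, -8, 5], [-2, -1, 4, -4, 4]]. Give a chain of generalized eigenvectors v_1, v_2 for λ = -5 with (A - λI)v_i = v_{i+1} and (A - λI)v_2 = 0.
We seek v_1 ∈ ker((A + 5I)^2) \ ker(A + 5I), then set v_{i+1} = (A + 5I) v_i.

One such chain is v_1 = [[-2, -4, -4, 0, 1]]^T, v_2 = [[-2, -3, -3, 1, 1]]^T. Check: (A + 5I) v_2 = [[0, 0, 0, 0, 0]]^T = 0.

v_1 = [[-2, -4, -4, 0, 1]]^T, v_2 = [[-2, -3, -3, 1, 1]]^T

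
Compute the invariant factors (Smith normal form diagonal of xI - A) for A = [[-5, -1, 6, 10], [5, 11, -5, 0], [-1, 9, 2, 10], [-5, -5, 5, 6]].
x - 6, (x - 6)(x - 1)^2

The Jordan structure of A has elementary divisors (x - 1)^2, (x - 6), (x - 6). Arranging the block sizes at each eigenvalue in decreasing order and taking row products gives the invariant factors.

Invariant factors (smallest first, each dividing the next): x - 6, (x - 6)(x - 1)^2.

Check: the last factor (x - 6)(x - 1)^2 is the minimal polynomial, and the product (x - 6)^2(x - 1)^2 is the characteristic polynomial.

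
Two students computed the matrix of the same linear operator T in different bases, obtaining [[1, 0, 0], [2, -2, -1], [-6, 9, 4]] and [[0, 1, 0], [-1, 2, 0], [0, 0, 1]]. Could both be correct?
Yes.

Two matrices over a field are similar if and only if they have the same invariant factors.

Both A and B have characteristic polynomial (x - 1)^3 and minimal polynomial (x - 1)^2. Computing further, both have invariant factors x - 1, (x - 1)^2. Hence A and B are similar.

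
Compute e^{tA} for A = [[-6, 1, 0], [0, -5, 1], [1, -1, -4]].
A has Jordan form J = [[-5, 1, 0], [0, -5, 1], [0, 0, -5]] with A = PJP^{-1}, so e^{tA} = P e^{tJ} P^{-1}.

For a Jordan block J_k(λ), e^{tJ_k(λ)} = e^{λt} · (I + tN + t^2 N^2/2! + ... + t^{k-1} N^{k-1}/(k-1)!) where N is the nilpotent superdiagonal part.

Assembling the blocks and conjugating back gives the entries of e^{tA} as shown above.

e^{tA} = [[(t^2/2 - t + 1)*e^{-5*t}, t*(2 - t)*e^{-5*t}/2, t^2*e^{-5*t}/2], [t^2*e^{-5*t}/2, (2 - t^2)*e^{-5*t}/2, t*(t + 2)*e^{-5*t}/2], [t*e^{-5*t}, -t*e^{-5*t}, (t + 1)*e^{-5*t}]]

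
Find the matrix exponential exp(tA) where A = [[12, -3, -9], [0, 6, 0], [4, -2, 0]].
A has Jordan form J = [[6, 1, 0], [0, 6, 0], [0, 0, 6]] with A = PJP^{-1}, so e^{tA} = P e^{tJ} P^{-1}.

For a Jordan block J_k(λ), e^{tJ_k(λ)} = e^{λt} · (I + tN + t^2 N^2/2! + ... + t^{k-1} N^{k-1}/(k-1)!) where N is the nilpotent superdiagonal part.

Assembling the blocks and conjugating back gives the entries of e^{tA} as shown above.

e^{tA} = [[(6*t + 1)*e^{6*t}, -3*t*e^{6*t}, -9*t*e^{6*t}], [0, e^{6*t}, 0], [4*t*e^{6*t}, -2*t*e^{6*t}, (1 - 6*t)*e^{6*t}]]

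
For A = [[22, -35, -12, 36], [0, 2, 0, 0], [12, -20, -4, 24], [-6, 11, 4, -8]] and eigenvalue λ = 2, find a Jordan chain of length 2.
We seek v_1 ∈ ker((A - 2I)^2) \ ker(A - 2I), then set v_{i+1} = (A - 2I) v_i.

One such chain is v_1 = [[10, 1, 5, -3]]^T, v_2 = [[-3, 0, -2, 1]]^T. Check: (A - 2I) v_2 = [[0, 0, 0, 0]]^T = 0.

v_1 = [[10, 1, 5, -3]]^T, v_2 = [[-3, 0, -2, 1]]^T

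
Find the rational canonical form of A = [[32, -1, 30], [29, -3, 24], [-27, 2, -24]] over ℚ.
The invariant factors of A (the non-unit diagonal entries of the Smith normal form of xI - A over ℚ[x]) are (x - 6)(x^2 + x + 5), each dividing the next. The characteristic polynomial is their product, (x - 6)(x^2 + x + 5).

The rational canonical form is the block-diagonal matrix of companion matrices C(f_i):
R = [[0, 0, 30], [1, 0, 1], [0, 1, 5]].

Note the characteristic polynomial does not split into linear factors over ℚ, so A has no Jordan form over ℚ; the rational canonical form exists over any field.

R = [[0, 0, 30], [1, 0, 1], [0, 1, 5]]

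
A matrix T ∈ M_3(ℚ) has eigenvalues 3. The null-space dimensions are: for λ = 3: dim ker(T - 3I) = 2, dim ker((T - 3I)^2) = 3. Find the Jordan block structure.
λ = 3: successive nullity increments [2, 1] count blocks of size ≥ k; block sizes are [2, 1].

Jordan blocks: (3, 2), (3, 1)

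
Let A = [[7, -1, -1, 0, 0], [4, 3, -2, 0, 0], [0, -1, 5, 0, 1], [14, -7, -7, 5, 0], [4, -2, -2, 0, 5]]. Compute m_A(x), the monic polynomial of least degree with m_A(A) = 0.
m_A(x) = (x - 5)^3

The characteristic polynomial factors as (x - 5)^5. The minimal polynomial is ∏(x - λ)^{k_λ} where k_λ is the size of the largest Jordan block at λ.

For λ = 5: rank(A - 5I) = 2, and the largest Jordan block has size 3 (the smallest k with rank((A - 5I)^k) = rank((A - 5I)^(k+1))).

So m_A(x) = (x - 5)^3.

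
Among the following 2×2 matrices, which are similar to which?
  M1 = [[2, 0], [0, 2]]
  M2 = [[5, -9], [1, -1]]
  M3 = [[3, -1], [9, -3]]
Characteristic polynomials: χ_{M1} = (x - 2)^2, χ_{M2} = (x - 2)^2, χ_{M3} = x^2.

{M1}: invariant factors x - 2, x - 2.

{M2}: invariant factors (x - 2)^2.

{M3}: invariant factors x^2.

Matrices are similar if and only if their invariant-factor lists agree; the partition into similarity classes is {M1}, {M2}, {M3}.

3 classes: {M1}, {M2}, {M3}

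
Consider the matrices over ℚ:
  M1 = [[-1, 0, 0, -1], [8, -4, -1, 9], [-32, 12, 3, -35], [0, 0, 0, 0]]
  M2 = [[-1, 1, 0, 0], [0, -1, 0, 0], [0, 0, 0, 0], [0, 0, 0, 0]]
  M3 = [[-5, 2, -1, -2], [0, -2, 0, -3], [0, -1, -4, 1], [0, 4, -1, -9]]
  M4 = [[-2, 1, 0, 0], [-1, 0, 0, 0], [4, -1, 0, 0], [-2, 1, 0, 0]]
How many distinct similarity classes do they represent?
Characteristic polynomials: χ_{M1} = x^2(x + 1)^2, χ_{M2} = x^2(x + 1)^2, χ_{M3} = (x + 5)^4, χ_{M4} = x^2(x + 1)^2.

{M1}: invariant factors x(x + 1), x(x + 1).

{M2, M4}: invariant factors x, x(x + 1)^2.

{M3}: invariant factors x + 5, (x + 5)^3.

Matrices are similar if and only if their invariant-factor lists agree; the partition into similarity classes is {M1}, {M2, M4}, {M3}.

3 classes: {M1}, {M2, M4}, {M3}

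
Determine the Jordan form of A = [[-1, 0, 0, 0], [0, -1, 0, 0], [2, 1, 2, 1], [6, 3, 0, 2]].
The characteristic polynomial is det(xI - A) = (x - 2)^2(x + 1)^2, so the eigenvalues are -1 (algebraic multiplicity 2), 2 (algebraic multiplicity 2).

For λ = -1: rank(A + I) = 2. The eigenspace has dimension 4 - 2 = 2, so there are 2 Jordan blocks; the rank sequence gives block sizes [1, 1].

For λ = 2: rank(A - 2I) = 3, rank((A - 2I)^2) = 2. The eigenspace has dimension 4 - 3 = 1, so there is 1 Jordan block; the rank sequence gives block sizes [2].

Assembling the blocks gives the Jordan form J above.

J = [[-1, 0, 0, 0], [0, -1, 0, 0], [0, 0, 2, 1], [0, 0, 0, 2]]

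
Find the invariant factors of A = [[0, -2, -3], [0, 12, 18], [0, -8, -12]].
The Jordan structure of A has elementary divisors x^2, x. Arranging the block sizes at each eigenvalue in decreasing order and taking row products gives the invariant factors.

Invariant factors (smallest first, each dividing the next): x, x^2.

Check: the last factor x^2 is the minimal polynomial, and the product x^3 is the characteristic polynomial.

x, x^2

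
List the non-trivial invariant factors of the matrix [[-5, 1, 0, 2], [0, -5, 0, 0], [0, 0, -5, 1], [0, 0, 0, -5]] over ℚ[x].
(x + 5)^2, (x + 5)^2

The Jordan structure of A has elementary divisors (x + 5)^2, (x + 5)^2. Arranging the block sizes at each eigenvalue in decreasing order and taking row products gives the invariant factors.

Invariant factors (smallest first, each dividing the next): (x + 5)^2, (x + 5)^2.

Check: the last factor (x + 5)^2 is the minimal polynomial, and the product (x + 5)^4 is the characteristic polynomial.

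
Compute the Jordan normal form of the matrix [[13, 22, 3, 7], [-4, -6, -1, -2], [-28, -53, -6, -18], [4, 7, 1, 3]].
J = [[1, 1, 0, 0], [0, 1, 0, 0], [0, 0, 1, 1], [0, 0, 0, 1]]

The characteristic polynomial is det(xI - A) = (x - 1)^4, so the eigenvalues are 1 (algebraic multiplicity 4).

For λ = 1: rank(A - I) = 2, rank((A - I)^2) = 0. The eigenspace has dimension 4 - 2 = 2, so there are 2 Jordan blocks; the rank sequence gives block sizes [2, 2].

Assembling the blocks gives the Jordan form J above.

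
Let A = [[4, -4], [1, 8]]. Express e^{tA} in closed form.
A has Jordan form J = [[6, 1], [0, 6]] with A = PJP^{-1}, so e^{tA} = P e^{tJ} P^{-1}.

For a Jordan block J_k(λ), e^{tJ_k(λ)} = e^{λt} · (I + tN + t^2 N^2/2! + ... + t^{k-1} N^{k-1}/(k-1)!) where N is the nilpotent superdiagonal part.

Assembling the blocks and conjugating back gives the entries of e^{tA} as shown above.

e^{tA} = [[(1 - 2*t)*e^{6*t}, -4*t*e^{6*t}], [t*e^{6*t}, (2*t + 1)*e^{6*t}]]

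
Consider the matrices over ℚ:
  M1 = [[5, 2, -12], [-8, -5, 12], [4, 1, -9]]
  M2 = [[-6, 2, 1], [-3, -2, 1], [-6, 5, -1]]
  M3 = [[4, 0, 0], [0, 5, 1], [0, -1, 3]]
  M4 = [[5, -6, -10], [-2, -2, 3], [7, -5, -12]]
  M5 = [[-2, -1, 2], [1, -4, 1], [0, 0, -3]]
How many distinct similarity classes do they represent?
3 classes: {M1}, {M2, M4, M5}, {M3}

Characteristic polynomials: χ_{M1} = (x + 3)^3, χ_{M2} = (x + 3)^3, χ_{M3} = (x - 4)^3, χ_{M4} = (x + 3)^3, χ_{M5} = (x + 3)^3.

{M1}: invariant factors x + 3, (x + 3)^2.

{M2, M4, M5}: invariant factors (x + 3)^3.

{M3}: invariant factors x - 4, (x - 4)^2.

Matrices are similar if and only if their invariant-factor lists agree; the partition into similarity classes is {M1}, {M2, M4, M5}, {M3}.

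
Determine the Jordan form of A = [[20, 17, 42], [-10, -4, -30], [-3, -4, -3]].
J = [[1, 0, 0], [0, 6, 1], [0, 0, 6]]

The characteristic polynomial is det(xI - A) = (x - 6)^2(x - 1), so the eigenvalues are 1 (algebraic multiplicity 1), 6 (algebraic multiplicity 2).

For λ = 1: algebraic multiplicity 1 gives one 1×1 block.

For λ = 6: rank(A - 6I) = 2, rank((A - 6I)^2) = 1. The eigenspace has dimension 3 - 2 = 1, so there is 1 Jordan block; the rank sequence gives block sizes [2].

Assembling the blocks gives the Jordan form J above.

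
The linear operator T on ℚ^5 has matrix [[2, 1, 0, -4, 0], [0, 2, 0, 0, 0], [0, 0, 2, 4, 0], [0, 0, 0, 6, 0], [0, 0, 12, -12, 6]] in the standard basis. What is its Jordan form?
The characteristic polynomial is det(xI - A) = (x - 6)^2(x - 2)^3, so the eigenvalues are 2 (algebraic multiplicity 3), 6 (algebraic multiplicity 2).

For λ = 2: rank(A - 2I) = 3, rank((A - 2I)^2) = 2. The eigenspace has dimension 5 - 3 = 2, so there are 2 Jordan blocks; the rank sequence gives block sizes [2, 1].

For λ = 6: rank(A - 6I) = 3. The eigenspace has dimension 5 - 3 = 2, so there are 2 Jordan blocks; the rank sequence gives block sizes [1, 1].

Assembling the blocks gives the Jordan form J above.

J = [[2, 1, 0, 0, 0], [0, 2, 0, 0, 0], [0, 0, 2, 0, 0], [0, 0, 0, 6, 0], [0, 0, 0, 0, 6]]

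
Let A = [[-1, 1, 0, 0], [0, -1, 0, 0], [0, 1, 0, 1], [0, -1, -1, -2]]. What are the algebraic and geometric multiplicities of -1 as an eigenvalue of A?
The characteristic polynomial is (x + 1)^4, so the factor x + 1 appears with exponent 4: the algebraic multiplicity is 4.

rank(A + I) = 2, so the eigenspace has dimension 4 - 2 = 2: the geometric multiplicity is 2.

Since 2 < 4, A is not diagonalizable.

algebraic multiplicity 4, geometric multiplicity 2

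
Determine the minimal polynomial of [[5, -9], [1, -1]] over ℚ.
m_A(x) = (x - 2)^2

The characteristic polynomial factors as (x - 2)^2. The minimal polynomial is ∏(x - λ)^{k_λ} where k_λ is the size of the largest Jordan block at λ.

For λ = 2: rank(A - 2I) = 1, and the largest Jordan block has size 2 (the smallest k with rank((A - 2I)^k) = rank((A - 2I)^(k+1))).

So m_A(x) = (x - 2)^2.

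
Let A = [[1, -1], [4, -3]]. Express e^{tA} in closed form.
A has Jordan form J = [[-1, 1], [0, -1]] with A = PJP^{-1}, so e^{tA} = P e^{tJ} P^{-1}.

For a Jordan block J_k(λ), e^{tJ_k(λ)} = e^{λt} · (I + tN + t^2 N^2/2! + ... + t^{k-1} N^{k-1}/(k-1)!) where N is the nilpotent superdiagonal part.

Assembling the blocks and conjugating back gives the entries of e^{tA} as shown above.

e^{tA} = [[(2*t + 1)*e^{-t}, -t*e^{-t}], [4*t*e^{-t}, (1 - 2*t)*e^{-t}]]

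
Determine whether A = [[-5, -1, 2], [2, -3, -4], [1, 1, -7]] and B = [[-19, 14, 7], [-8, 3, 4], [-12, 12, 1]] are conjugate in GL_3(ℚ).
No.

Both have characteristic polynomial (x + 5)^3, but the minimal polynomial of A is (x + 5)^3 while the minimal polynomial of B is (x + 5)^2. The minimal polynomial is a similarity invariant, so A and B are not similar.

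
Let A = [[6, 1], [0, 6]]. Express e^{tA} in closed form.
A has Jordan form J = [[6, 1], [0, 6]] with A = PJP^{-1}, so e^{tA} = P e^{tJ} P^{-1}.

For a Jordan block J_k(λ), e^{tJ_k(λ)} = e^{λt} · (I + tN + t^2 N^2/2! + ... + t^{k-1} N^{k-1}/(k-1)!) where N is the nilpotent superdiagonal part.

Assembling the blocks and conjugating back gives the entries of e^{tA} as shown above.

e^{tA} = [[e^{6*t}, t*e^{6*t}], [0, e^{6*t}]]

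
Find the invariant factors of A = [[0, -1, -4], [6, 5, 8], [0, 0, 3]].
x - 3, (x - 3)(x - 2)

The Jordan structure of A has elementary divisors (x - 2), (x - 3), (x - 3). Arranging the block sizes at each eigenvalue in decreasing order and taking row products gives the invariant factors.

Invariant factors (smallest first, each dividing the next): x - 3, (x - 3)(x - 2).

Check: the last factor (x - 3)(x - 2) is the minimal polynomial, and the product (x - 3)^2(x - 2) is the characteristic polynomial.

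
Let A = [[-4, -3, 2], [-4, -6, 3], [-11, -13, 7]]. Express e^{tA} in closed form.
A has Jordan form J = [[-1, 1, 0], [0, -1, 1], [0, 0, -1]] with A = PJP^{-1}, so e^{tA} = P e^{tJ} P^{-1}.

For a Jordan block J_k(λ), e^{tJ_k(λ)} = e^{λt} · (I + tN + t^2 N^2/2! + ... + t^{k-1} N^{k-1}/(k-1)!) where N is the nilpotent superdiagonal part.

Assembling the blocks and conjugating back gives the entries of e^{tA} as shown above.

e^{tA} = [[(-t^2 - 6*t + 2)*e^{-t}/2, t*(-t - 3)*e^{-t}, t*(t + 4)*e^{-t}/2], [t*(-t - 8)*e^{-t}/2, (-t^2 - 5*t + 1)*e^{-t}, t*(t + 6)*e^{-t}/2], [t*(-3*t - 22)*e^{-t}/2, t*(-3*t - 13)*e^{-t}, (3*t^2 + 16*t + 2)*e^{-t}/2]]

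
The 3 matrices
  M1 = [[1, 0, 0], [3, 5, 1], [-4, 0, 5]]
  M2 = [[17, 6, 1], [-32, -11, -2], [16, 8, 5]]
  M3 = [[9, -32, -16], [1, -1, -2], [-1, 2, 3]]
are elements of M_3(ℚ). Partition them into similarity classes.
1 class: {M1, M2, M3}

Characteristic polynomials: χ_{M1} = (x - 5)^2(x - 1), χ_{M2} = (x - 5)^2(x - 1), χ_{M3} = (x - 5)^2(x - 1).

{M1, M2, M3}: invariant factors (x - 5)^2(x - 1).

Matrices are similar if and only if their invariant-factor lists agree; the partition into similarity classes is {M1, M2, M3}.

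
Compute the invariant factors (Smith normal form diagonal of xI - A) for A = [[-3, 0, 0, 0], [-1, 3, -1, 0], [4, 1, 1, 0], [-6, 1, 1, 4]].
(x - 4)(x - 2)^2(x + 3)

The Jordan structure of A has elementary divisors (x + 3), (x - 2)^2, (x - 4). Arranging the block sizes at each eigenvalue in decreasing order and taking row products gives the invariant factors.

Invariant factors (smallest first, each dividing the next): (x - 4)(x - 2)^2(x + 3).

Check: the last factor (x - 4)(x - 2)^2(x + 3) is the minimal polynomial, and the product (x - 4)(x - 2)^2(x + 3) is the characteristic polynomial.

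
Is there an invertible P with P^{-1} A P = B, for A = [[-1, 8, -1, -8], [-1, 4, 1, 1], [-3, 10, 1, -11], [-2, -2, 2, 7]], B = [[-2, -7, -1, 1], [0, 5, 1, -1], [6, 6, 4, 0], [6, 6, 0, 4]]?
No.

Both have characteristic polynomial (x - 5)(x - 4)^2(x + 2), but the minimal polynomial of A is (x - 5)(x - 4)^2(x + 2) while the minimal polynomial of B is (x - 5)(x - 4)(x + 2). The minimal polynomial is a similarity invariant, so A and B are not similar.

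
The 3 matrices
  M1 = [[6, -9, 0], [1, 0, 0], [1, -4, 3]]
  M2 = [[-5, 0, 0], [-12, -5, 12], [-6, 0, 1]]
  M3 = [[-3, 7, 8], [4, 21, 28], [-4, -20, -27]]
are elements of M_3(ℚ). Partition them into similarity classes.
Characteristic polynomials: χ_{M1} = (x - 3)^3, χ_{M2} = (x - 1)(x + 5)^2, χ_{M3} = (x - 1)(x + 5)^2.

{M1}: invariant factors (x - 3)^3.

{M2}: invariant factors x + 5, (x - 1)(x + 5).

{M3}: invariant factors (x - 1)(x + 5)^2.

Matrices are similar if and only if their invariant-factor lists agree; the partition into similarity classes is {M1}, {M2}, {M3}.

3 classes: {M1}, {M2}, {M3}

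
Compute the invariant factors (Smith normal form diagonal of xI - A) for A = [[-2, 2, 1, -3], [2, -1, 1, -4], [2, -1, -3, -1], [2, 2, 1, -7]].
The Jordan structure of A has elementary divisors (x + 4), (x + 3)^3. Arranging the block sizes at each eigenvalue in decreasing order and taking row products gives the invariant factors.

Invariant factors (smallest first, each dividing the next): (x + 3)^3(x + 4).

Check: the last factor (x + 3)^3(x + 4) is the minimal polynomial, and the product (x + 3)^3(x + 4) is the characteristic polynomial.

(x + 3)^3(x + 4)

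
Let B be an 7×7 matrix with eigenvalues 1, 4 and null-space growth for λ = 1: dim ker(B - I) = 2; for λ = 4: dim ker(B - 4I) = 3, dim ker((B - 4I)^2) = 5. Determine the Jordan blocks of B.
λ = 1: successive nullity increments [2] count blocks of size ≥ k; block sizes are [1, 1].
λ = 4: successive nullity increments [3, 2] count blocks of size ≥ k; block sizes are [2, 2, 1].

Jordan blocks: (1, 1), (1, 1), (4, 2), (4, 2), (4, 1)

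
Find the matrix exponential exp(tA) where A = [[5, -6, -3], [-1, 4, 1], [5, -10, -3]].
A has Jordan form J = [[2, 1, 0], [0, 2, 0], [0, 0, 2]] with A = PJP^{-1}, so e^{tA} = P e^{tJ} P^{-1}.

For a Jordan block J_k(λ), e^{tJ_k(λ)} = e^{λt} · (I + tN + t^2 N^2/2! + ... + t^{k-1} N^{k-1}/(k-1)!) where N is the nilpotent superdiagonal part.

Assembling the blocks and conjugating back gives the entries of e^{tA} as shown above.

e^{tA} = [[(3*t + 1)*e^{2*t}, -6*t*e^{2*t}, -3*t*e^{2*t}], [-t*e^{2*t}, (2*t + 1)*e^{2*t}, t*e^{2*t}], [5*t*e^{2*t}, -10*t*e^{2*t}, (1 - 5*t)*e^{2*t}]]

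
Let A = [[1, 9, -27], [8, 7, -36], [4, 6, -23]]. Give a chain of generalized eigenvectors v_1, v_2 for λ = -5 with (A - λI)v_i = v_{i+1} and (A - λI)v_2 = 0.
We seek v_1 ∈ ker((A + 5I)^2) \ ker(A + 5I), then set v_{i+1} = (A + 5I) v_i.

One such chain is v_1 = [[-1, -2, -1]]^T, v_2 = [[3, 4, 2]]^T. Check: (A + 5I) v_2 = [[0, 0, 0]]^T = 0.

v_1 = [[-1, -2, -1]]^T, v_2 = [[3, 4, 2]]^T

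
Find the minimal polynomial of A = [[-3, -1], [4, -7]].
The characteristic polynomial factors as (x + 5)^2. The minimal polynomial is ∏(x - λ)^{k_λ} where k_λ is the size of the largest Jordan block at λ.

For λ = -5: rank(A + 5I) = 1, and the largest Jordan block has size 2 (the smallest k with rank((A + 5I)^k) = rank((A + 5I)^(k+1))).

So m_A(x) = (x + 5)^2.

m_A(x) = (x + 5)^2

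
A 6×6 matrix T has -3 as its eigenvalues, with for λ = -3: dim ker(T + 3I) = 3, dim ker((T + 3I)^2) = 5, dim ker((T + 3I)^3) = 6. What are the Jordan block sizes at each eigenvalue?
Jordan blocks: (-3, 3), (-3, 2), (-3, 1)

λ = -3: successive nullity increments [3, 2, 1] count blocks of size ≥ k; block sizes are [3, 2, 1].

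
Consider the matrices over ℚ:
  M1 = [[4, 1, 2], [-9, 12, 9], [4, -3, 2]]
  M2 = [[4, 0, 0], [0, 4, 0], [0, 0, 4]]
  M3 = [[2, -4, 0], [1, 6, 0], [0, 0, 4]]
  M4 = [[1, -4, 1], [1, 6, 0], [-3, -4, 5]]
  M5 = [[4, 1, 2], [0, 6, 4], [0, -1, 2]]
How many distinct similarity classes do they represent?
4 classes: {M1}, {M2}, {M3, M5}, {M4}

Characteristic polynomials: χ_{M1} = (x - 6)^3, χ_{M2} = (x - 4)^3, χ_{M3} = (x - 4)^3, χ_{M4} = (x - 4)^3, χ_{M5} = (x - 4)^3.

{M1}: invariant factors (x - 6)^3.

{M2}: invariant factors x - 4, x - 4, x - 4.

{M3, M5}: invariant factors x - 4, (x - 4)^2.

{M4}: invariant factors (x - 4)^3.

Matrices are similar if and only if their invariant-factor lists agree; the partition into similarity classes is {M1}, {M2}, {M3, M5}, {M4}.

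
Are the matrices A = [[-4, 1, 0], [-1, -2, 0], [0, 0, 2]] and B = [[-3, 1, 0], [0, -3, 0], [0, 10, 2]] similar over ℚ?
Yes.

Two matrices over a field are similar if and only if they have the same invariant factors.

Both A and B have characteristic polynomial (x - 2)(x + 3)^2 and minimal polynomial (x - 2)(x + 3)^2. Computing further, both have invariant factors (x - 2)(x + 3)^2. Hence A and B are similar.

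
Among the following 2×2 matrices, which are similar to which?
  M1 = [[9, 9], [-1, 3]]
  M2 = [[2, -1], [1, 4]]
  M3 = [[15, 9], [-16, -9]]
Characteristic polynomials: χ_{M1} = (x - 6)^2, χ_{M2} = (x - 3)^2, χ_{M3} = (x - 3)^2.

{M1}: invariant factors (x - 6)^2.

{M2, M3}: invariant factors (x - 3)^2.

Matrices are similar if and only if their invariant-factor lists agree; the partition into similarity classes is {M1}, {M2, M3}.

2 classes: {M1}, {M2, M3}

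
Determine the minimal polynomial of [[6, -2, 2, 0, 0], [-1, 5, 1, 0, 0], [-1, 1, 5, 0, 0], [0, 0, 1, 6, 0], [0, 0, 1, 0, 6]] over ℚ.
m_A(x) = (x - 6)^3(x - 4)

The characteristic polynomial factors as (x - 6)^4(x - 4). The minimal polynomial is ∏(x - λ)^{k_λ} where k_λ is the size of the largest Jordan block at λ.

For λ = 4: rank(A - 4I) = 4, and the largest Jordan block has size 1 (the smallest k with rank((A - 4I)^k) = rank((A - 4I)^(k+1))).
For λ = 6: rank(A - 6I) = 3, and the largest Jordan block has size 3 (the smallest k with rank((A - 6I)^k) = rank((A - 6I)^(k+1))).

So m_A(x) = (x - 6)^3(x - 4).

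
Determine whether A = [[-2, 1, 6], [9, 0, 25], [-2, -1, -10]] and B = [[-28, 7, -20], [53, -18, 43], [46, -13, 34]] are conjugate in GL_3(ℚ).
Yes.

Two matrices over a field are similar if and only if they have the same invariant factors.

Both A and B have characteristic polynomial (x + 4)^3 and minimal polynomial (x + 4)^3. Computing further, both have invariant factors (x + 4)^3. Hence A and B are similar.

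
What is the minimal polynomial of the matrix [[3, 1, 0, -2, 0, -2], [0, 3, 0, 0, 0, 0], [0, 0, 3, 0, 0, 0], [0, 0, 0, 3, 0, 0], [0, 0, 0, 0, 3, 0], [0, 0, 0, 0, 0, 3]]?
m_A(x) = (x - 3)^2

The characteristic polynomial factors as (x - 3)^6. The minimal polynomial is ∏(x - λ)^{k_λ} where k_λ is the size of the largest Jordan block at λ.

For λ = 3: rank(A - 3I) = 1, and the largest Jordan block has size 2 (the smallest k with rank((A - 3I)^k) = rank((A - 3I)^(k+1))).

So m_A(x) = (x - 3)^2.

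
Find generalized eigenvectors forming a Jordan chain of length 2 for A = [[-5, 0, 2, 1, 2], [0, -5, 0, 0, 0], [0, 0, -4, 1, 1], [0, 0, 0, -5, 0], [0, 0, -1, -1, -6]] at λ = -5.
We seek v_1 ∈ ker((A + 5I)^2) \ ker(A + 5I), then set v_{i+1} = (A + 5I) v_i.

One such chain is v_1 = [[-1, 0, 0, -2, 1]]^T, v_2 = [[0, 0, -1, 0, 1]]^T. Check: (A + 5I) v_2 = [[0, 0, 0, 0, 0]]^T = 0.

v_1 = [[-1, 0, 0, -2, 1]]^T, v_2 = [[0, 0, -1, 0, 1]]^T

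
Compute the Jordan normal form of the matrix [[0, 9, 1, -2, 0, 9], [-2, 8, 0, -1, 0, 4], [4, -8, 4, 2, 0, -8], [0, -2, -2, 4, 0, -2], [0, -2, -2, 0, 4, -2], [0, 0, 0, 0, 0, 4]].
The characteristic polynomial is det(xI - A) = (x - 4)^6, so the eigenvalues are 4 (algebraic multiplicity 6).

For λ = 4: rank(A - 4I) = 2, rank((A - 4I)^2) = 1, rank((A - 4I)^3) = 0. The eigenspace has dimension 6 - 2 = 4, so there are 4 Jordan blocks; the rank sequence gives block sizes [3, 1, 1, 1].

Assembling the blocks gives the Jordan form J above.

J = [[4, 1, 0, 0, 0, 0], [0, 4, 1, 0, 0, 0], [0, 0, 4, 0, 0, 0], [0, 0, 0, 4, 0, 0], [0, 0, 0, 0, 4, 0], [0, 0, 0, 0, 0, 4]]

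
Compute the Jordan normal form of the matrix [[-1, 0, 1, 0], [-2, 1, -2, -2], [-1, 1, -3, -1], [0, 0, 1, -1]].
J = [[-1, 1, 0, 0], [0, -1, 1, 0], [0, 0, -1, 0], [0, 0, 0, -1]]

The characteristic polynomial is det(xI - A) = (x + 1)^4, so the eigenvalues are -1 (algebraic multiplicity 4).

For λ = -1: rank(A + I) = 2, rank((A + I)^2) = 1, rank((A + I)^3) = 0. The eigenspace has dimension 4 - 2 = 2, so there are 2 Jordan blocks; the rank sequence gives block sizes [3, 1].

Assembling the blocks gives the Jordan form J above.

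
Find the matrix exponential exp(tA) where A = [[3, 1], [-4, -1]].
e^{tA} = [[(2*t + 1)*e^{t}, t*e^{t}], [-4*t*e^{t}, (1 - 2*t)*e^{t}]]

A has Jordan form J = [[1, 1], [0, 1]] with A = PJP^{-1}, so e^{tA} = P e^{tJ} P^{-1}.

For a Jordan block J_k(λ), e^{tJ_k(λ)} = e^{λt} · (I + tN + t^2 N^2/2! + ... + t^{k-1} N^{k-1}/(k-1)!) where N is the nilpotent superdiagonal part.

Assembling the blocks and conjugating back gives the entries of e^{tA} as shown above.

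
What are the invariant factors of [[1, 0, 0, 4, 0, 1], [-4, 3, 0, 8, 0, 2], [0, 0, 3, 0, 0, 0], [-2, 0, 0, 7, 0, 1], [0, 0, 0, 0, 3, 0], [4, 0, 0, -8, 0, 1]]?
x - 3, x - 3, x - 3, x - 3, (x - 3)^2

The Jordan structure of A has elementary divisors (x - 3)^2, (x - 3), (x - 3), (x - 3), (x - 3). Arranging the block sizes at each eigenvalue in decreasing order and taking row products gives the invariant factors.

Invariant factors (smallest first, each dividing the next): x - 3, x - 3, x - 3, x - 3, (x - 3)^2.

Check: the last factor (x - 3)^2 is the minimal polynomial, and the product (x - 3)^6 is the characteristic polynomial.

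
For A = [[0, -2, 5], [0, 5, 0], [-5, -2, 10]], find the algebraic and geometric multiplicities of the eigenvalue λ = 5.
algebraic multiplicity 3, geometric multiplicity 2

The characteristic polynomial is (x - 5)^3, so the factor x - 5 appears with exponent 3: the algebraic multiplicity is 3.

rank(A - 5I) = 1, so the eigenspace has dimension 3 - 1 = 2: the geometric multiplicity is 2.

Since 2 < 3, A is not diagonalizable.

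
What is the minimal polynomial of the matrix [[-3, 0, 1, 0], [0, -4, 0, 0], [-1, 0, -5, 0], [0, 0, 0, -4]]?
m_A(x) = (x + 4)^2

The characteristic polynomial factors as (x + 4)^4. The minimal polynomial is ∏(x - λ)^{k_λ} where k_λ is the size of the largest Jordan block at λ.

For λ = -4: rank(A + 4I) = 1, and the largest Jordan block has size 2 (the smallest k with rank((A + 4I)^k) = rank((A + 4I)^(k+1))).

So m_A(x) = (x + 4)^2.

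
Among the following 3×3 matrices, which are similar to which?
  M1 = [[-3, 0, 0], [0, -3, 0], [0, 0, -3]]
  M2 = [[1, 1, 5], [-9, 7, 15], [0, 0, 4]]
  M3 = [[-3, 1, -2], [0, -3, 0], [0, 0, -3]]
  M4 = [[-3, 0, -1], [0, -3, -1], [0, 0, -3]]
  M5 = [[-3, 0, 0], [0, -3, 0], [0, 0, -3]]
3 classes: {M1, M5}, {M2}, {M3, M4}

Characteristic polynomials: χ_{M1} = (x + 3)^3, χ_{M2} = (x - 4)^3, χ_{M3} = (x + 3)^3, χ_{M4} = (x + 3)^3, χ_{M5} = (x + 3)^3.

{M1, M5}: invariant factors x + 3, x + 3, x + 3.

{M2}: invariant factors x - 4, (x - 4)^2.

{M3, M4}: invariant factors x + 3, (x + 3)^2.

Matrices are similar if and only if their invariant-factor lists agree; the partition into similarity classes is {M1, M5}, {M2}, {M3, M4}.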